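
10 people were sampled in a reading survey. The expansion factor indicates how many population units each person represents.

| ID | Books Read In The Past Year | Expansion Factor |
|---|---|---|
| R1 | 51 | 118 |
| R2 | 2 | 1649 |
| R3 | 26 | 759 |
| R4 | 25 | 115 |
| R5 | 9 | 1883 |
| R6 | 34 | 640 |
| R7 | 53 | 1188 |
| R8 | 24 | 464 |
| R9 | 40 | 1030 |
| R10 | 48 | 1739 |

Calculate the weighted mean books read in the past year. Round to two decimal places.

28.11

Weighted sum = 51×118 + 2×1649 + 26×759 + 25×115 + 9×1883 + 34×640 + 53×1188 + 24×464 + 40×1030 + 48×1739
  = 269404
Sum of weights = 118 + 1649 + 759 + 115 + 1883 + 640 + 1188 + 464 + 1030 + 1739 = 9585
Weighted mean = 269404 / 9585 = 28.106834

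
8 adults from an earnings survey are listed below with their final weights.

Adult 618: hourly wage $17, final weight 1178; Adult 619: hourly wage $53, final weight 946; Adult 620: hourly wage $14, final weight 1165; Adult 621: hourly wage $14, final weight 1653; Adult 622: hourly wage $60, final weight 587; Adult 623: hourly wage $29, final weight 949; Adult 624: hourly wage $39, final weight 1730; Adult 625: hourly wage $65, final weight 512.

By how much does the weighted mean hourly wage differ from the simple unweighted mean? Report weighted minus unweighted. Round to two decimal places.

Unweighted sum = 17 + 53 + 14 + 14 + 60 + 29 + 39 + 65 = 291
Unweighted mean = 291 / 8 = 36.375
Weighted sum = 17×1178 + 53×946 + 14×1165 + 14×1653 + 60×587 + 29×949 + 39×1730 + 65×512
  = 20026 + 50138 + 16310 + 23142 + 35220 + 27521 + 67470 + 33280 = 273107
Sum of weights = 1178 + 946 + 1165 + 1653 + 587 + 949 + 1730 + 512 = 8720
Weighted mean = 273107 / 8720 = 31.31961
Difference (weighted minus unweighted) = -5.0553899

-5.06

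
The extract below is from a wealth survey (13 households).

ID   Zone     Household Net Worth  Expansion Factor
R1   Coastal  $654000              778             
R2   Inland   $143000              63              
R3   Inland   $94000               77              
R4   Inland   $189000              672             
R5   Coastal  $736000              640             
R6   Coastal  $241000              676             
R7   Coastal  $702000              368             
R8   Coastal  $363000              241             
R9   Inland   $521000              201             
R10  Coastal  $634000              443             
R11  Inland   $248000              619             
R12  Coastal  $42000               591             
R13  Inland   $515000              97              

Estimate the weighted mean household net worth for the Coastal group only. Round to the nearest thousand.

480000

Coastal rows: R1, R5, R6, R7, R8, R10, R12
Weighted sum = 654000×778 + 736000×640 + 241000×676 + 702000×368 + 363000×241 + 634000×443 + 42000×591
  = 508812000 + 471040000 + 162916000 + 258336000 + 87483000 + 280862000 + 24822000 = 1794271000
Sum of weights = 778 + 640 + 676 + 368 + 241 + 443 + 591 = 3737
Weighted mean = 1794271000 / 3737 = 480136.74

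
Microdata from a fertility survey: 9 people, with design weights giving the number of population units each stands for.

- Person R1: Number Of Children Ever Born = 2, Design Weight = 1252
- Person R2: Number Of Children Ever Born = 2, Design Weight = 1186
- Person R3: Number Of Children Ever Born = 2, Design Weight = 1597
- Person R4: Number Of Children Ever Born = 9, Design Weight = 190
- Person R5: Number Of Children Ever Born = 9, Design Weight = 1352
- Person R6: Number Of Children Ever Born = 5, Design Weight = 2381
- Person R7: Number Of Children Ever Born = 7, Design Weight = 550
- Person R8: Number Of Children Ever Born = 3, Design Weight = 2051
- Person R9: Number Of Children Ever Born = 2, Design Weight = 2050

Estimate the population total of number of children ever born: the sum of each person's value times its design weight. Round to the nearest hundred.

Weighted total = 2×1252 + 2×1186 + 2×1597 + 9×190 + 9×1352 + 5×2381 + 7×550 + 3×2051 + 2×2050
  = 2504 + 2372 + 3194 + 1710 + 12168 + 11905 + 3850 + 6153 + 4100 = 47956

48000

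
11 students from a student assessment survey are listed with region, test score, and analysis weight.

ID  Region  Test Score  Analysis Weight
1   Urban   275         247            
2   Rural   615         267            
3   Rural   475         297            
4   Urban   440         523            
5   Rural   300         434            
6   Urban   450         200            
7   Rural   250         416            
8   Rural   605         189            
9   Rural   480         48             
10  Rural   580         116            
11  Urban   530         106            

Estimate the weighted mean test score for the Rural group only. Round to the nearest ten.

420

Rural rows: 2, 3, 5, 7, 8, 9, 10
Weighted sum = 615×267 + 475×297 + 300×434 + 250×416 + 605×189 + 480×48 + 580×116
  = 164205 + 141075 + 130200 + 104000 + 114345 + 23040 + 67280 = 744145
Sum of weights = 267 + 297 + 434 + 416 + 189 + 48 + 116 = 1767
Weighted mean = 744145 / 1767 = 421.13469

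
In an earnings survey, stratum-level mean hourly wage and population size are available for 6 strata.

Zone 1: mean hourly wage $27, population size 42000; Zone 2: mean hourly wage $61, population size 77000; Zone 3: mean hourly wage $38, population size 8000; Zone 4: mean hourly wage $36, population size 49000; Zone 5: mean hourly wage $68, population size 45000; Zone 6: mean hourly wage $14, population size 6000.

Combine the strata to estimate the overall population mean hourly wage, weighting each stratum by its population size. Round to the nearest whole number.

49

Σ Nₕ·x̄ₕ = 11043000
Σ Nₕ = 42000 + 77000 + 8000 + 49000 + 45000 + 6000 = 227000
Overall mean = 11043000 / 227000 = 48.647577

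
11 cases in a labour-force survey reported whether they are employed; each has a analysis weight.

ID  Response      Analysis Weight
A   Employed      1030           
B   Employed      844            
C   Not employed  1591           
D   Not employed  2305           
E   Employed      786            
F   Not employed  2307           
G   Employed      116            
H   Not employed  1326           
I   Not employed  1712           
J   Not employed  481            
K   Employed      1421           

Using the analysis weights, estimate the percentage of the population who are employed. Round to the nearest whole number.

Sum of weights for 'Employed' = 1030 + 844 + 786 + 116 + 1421 = 4197
Total weight = 1030 + 844 + 1591 + 2305 + 786 + 2307 + 116 + 1326 + 1712 + 481 + 1421 = 13919
Weighted proportion = 4197 / 13919 = 0.30153028 → 30.153028%

30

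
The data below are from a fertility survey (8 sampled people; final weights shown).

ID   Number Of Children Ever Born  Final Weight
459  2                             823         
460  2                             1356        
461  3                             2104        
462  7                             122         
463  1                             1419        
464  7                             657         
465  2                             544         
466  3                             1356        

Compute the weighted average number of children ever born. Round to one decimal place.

Weighted sum = 2×823 + 2×1356 + 3×2104 + 7×122 + 1×1419 + 7×657 + 2×544 + 3×1356
  = 1646 + 2712 + 6312 + 854 + 1419 + 4599 + 1088 + 4068 = 22698
Sum of weights = 8381
Weighted mean = 22698 / 8381 = 2.7082687

2.7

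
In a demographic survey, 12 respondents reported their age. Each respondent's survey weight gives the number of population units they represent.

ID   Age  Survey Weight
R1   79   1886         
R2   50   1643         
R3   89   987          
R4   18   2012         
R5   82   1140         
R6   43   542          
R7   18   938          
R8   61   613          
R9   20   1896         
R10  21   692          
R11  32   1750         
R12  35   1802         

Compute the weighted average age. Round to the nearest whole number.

44

Weighted sum = 79×1886 + 50×1643 + 89×987 + 18×2012 + 82×1140 + 43×542 + 18×938 + 61×613 + 20×1896 + 21×692 + 32×1750 + 35×1802
  = 148994 + 82150 + 87843 + 36216 + 93480 + 23306 + 16884 + 37393 + 37920 + 14532 + 56000 + 63070 = 697788
Sum of weights = 1886 + 1643 + 987 + 2012 + 1140 + 542 + 938 + 613 + 1896 + 692 + 1750 + 1802 = 15901
Weighted mean = 697788 / 15901 = 43.883278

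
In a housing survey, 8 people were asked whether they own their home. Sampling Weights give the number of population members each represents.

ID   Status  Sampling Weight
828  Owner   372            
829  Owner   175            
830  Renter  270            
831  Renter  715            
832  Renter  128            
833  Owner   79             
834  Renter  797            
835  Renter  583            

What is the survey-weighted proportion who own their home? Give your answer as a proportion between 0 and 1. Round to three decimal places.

Sum of weights for 'Owner' = 372 + 175 + 79 = 626
Total weight = 372 + 175 + 270 + 715 + 128 + 79 + 797 + 583 = 3119
Weighted proportion = 626 / 3119 = 0.20070535

0.201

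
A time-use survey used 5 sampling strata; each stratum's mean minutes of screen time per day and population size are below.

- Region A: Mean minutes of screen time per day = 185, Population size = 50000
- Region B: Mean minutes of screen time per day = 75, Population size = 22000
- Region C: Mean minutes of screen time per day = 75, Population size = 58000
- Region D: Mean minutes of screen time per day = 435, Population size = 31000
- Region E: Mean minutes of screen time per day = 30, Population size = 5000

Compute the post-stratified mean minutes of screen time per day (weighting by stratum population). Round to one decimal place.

Σ Nₕ·x̄ₕ = 185×50000 + 75×22000 + 75×58000 + 435×31000 + 30×5000
  = 9250000 + 1650000 + 4350000 + 13485000 + 150000 = 28885000
Σ Nₕ = 166000
Overall mean = 28885000 / 166000 = 174.00602

174.0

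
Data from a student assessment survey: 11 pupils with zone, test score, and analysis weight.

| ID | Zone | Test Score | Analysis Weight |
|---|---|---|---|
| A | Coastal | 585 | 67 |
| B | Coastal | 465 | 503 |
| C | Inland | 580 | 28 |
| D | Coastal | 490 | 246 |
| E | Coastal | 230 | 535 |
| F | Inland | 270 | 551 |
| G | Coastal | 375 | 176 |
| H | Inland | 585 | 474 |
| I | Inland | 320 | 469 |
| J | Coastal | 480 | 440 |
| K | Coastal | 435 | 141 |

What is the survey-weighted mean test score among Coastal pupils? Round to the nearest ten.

Coastal rows: A, B, D, E, G, J, K
Weighted sum = 585×67 + 465×503 + 490×246 + 230×535 + 375×176 + 480×440 + 435×141
  = 39195 + 233895 + 120540 + 123050 + 66000 + 211200 + 61335 = 855215
Sum of weights = 67 + 503 + 246 + 535 + 176 + 440 + 141 = 2108
Weighted mean = 855215 / 2108 = 405.69972

410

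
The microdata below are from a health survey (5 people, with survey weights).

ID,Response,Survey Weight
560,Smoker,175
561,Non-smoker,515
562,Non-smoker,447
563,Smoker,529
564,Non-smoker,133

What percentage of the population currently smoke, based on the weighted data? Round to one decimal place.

39.1

Sum of weights for 'Smoker' = 175 + 529 = 704
Total weight = 175 + 515 + 447 + 529 + 133 = 1799
Weighted proportion = 704 / 1799 = 0.39132852 → 39.132852%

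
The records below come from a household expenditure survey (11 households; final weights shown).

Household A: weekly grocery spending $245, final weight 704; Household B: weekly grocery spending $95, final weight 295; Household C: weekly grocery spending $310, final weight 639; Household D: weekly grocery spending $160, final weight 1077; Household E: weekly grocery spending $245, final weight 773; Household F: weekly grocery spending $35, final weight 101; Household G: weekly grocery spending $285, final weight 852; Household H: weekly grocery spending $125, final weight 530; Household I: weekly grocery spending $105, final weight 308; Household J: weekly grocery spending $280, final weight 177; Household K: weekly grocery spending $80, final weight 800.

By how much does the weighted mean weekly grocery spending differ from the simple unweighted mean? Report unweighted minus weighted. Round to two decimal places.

Unweighted sum = 245 + 95 + 310 + 160 + 245 + 35 + 285 + 125 + 105 + 280 + 80 = 1965
Unweighted mean = 1965 / 11 = 178.63636
Weighted sum = 245×704 + 95×295 + 310×639 + 160×1077 + 245×773 + 35×101 + 285×852 + 125×530 + 105×308 + 280×177 + 80×800
  = 172480 + 28025 + 198090 + 172320 + 189385 + 3535 + 242820 + 66250 + 32340 + 49560 + 64000 = 1218805
Sum of weights = 6256
Weighted mean = 1218805 / 6256 = 194.82177
Difference (unweighted minus weighted) = -16.185407

-16.19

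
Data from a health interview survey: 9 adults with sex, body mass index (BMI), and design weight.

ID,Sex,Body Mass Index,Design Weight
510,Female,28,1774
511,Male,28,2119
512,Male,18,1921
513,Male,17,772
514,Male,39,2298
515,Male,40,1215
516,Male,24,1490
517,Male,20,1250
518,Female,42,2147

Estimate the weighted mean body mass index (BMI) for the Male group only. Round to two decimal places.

Male rows: 511, 512, 513, 514, 515, 516, 517
Weighted sum = 28×2119 + 18×1921 + 17×772 + 39×2298 + 40×1215 + 24×1490 + 20×1250
  = 59332 + 34578 + 13124 + 89622 + 48600 + 35760 + 25000 = 306016
Sum of weights = 2119 + 1921 + 772 + 2298 + 1215 + 1490 + 1250 = 11065
Weighted mean = 306016 / 11065 = 27.656213

27.66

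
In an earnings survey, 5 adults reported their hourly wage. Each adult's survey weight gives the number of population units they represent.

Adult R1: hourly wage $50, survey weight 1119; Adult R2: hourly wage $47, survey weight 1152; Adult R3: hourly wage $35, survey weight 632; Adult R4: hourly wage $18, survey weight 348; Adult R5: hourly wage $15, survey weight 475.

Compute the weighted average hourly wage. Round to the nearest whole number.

39

Weighted sum = 50×1119 + 47×1152 + 35×632 + 18×348 + 15×475
  = 145603
Sum of weights = 3726
Weighted mean = 145603 / 3726 = 39.077563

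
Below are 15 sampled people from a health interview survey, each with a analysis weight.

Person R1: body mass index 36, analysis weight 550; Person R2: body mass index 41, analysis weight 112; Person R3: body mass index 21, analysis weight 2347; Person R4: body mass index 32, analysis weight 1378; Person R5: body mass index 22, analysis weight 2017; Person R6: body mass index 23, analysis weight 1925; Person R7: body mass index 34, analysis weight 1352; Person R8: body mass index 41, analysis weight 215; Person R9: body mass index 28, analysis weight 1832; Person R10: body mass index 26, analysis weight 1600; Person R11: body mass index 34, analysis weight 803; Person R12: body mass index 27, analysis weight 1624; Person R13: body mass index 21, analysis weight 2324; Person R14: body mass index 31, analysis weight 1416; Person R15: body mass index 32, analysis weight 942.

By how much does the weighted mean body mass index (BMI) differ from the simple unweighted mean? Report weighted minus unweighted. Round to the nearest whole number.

Unweighted sum = 449
Unweighted mean = 449 / 15 = 29.933333
Weighted sum = 548097
Sum of weights = 20437
Weighted mean = 548097 / 20437 = 26.818858
Difference (weighted minus unweighted) = -3.1144754

-3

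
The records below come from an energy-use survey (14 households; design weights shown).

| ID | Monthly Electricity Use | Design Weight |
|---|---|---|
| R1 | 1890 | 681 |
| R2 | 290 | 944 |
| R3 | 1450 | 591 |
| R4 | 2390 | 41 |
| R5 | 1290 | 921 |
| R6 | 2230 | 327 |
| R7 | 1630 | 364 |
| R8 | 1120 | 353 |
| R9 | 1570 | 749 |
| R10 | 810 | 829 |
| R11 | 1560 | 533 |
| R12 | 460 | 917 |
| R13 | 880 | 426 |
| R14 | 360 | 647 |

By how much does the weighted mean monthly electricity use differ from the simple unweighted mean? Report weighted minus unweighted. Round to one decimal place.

-183.7

Unweighted sum = 17930
Unweighted mean = 17930 / 14 = 1280.7143
Weighted sum = 9130290
Sum of weights = 8323
Weighted mean = 9130290 / 8323 = 1096.9951
Difference (weighted minus unweighted) = -183.71921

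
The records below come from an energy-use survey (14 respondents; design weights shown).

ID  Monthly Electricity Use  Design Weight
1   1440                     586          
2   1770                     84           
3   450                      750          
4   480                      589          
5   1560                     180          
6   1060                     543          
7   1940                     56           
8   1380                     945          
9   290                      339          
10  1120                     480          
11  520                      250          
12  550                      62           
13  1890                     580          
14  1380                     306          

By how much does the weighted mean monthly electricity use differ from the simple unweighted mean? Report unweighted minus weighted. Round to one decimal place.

52.4

Unweighted sum = 15830
Unweighted mean = 15830 / 14 = 1130.7143
Weighted sum = 6200350
Sum of weights = 5750
Weighted mean = 6200350 / 5750 = 1078.3217
Difference (unweighted minus weighted) = 52.392547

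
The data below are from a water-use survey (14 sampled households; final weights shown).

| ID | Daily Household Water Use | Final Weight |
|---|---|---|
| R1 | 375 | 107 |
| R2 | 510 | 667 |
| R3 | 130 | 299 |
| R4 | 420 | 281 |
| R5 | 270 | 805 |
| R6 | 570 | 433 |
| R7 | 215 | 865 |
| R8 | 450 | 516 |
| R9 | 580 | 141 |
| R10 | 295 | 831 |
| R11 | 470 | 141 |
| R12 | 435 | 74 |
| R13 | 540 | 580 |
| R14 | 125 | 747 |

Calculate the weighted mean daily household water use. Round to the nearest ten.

Weighted sum = 2251480
Sum of weights = 6487
Weighted mean = 2251480 / 6487 = 347.07569

350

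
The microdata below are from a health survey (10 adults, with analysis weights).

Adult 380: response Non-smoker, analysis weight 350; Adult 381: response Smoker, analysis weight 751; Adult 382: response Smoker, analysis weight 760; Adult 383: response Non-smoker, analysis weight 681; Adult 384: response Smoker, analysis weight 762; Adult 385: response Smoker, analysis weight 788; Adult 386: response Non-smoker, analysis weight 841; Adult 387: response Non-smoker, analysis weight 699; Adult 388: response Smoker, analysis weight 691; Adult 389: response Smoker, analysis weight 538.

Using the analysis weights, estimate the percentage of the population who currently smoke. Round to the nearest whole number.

Sum of weights for 'Smoker' = 751 + 760 + 762 + 788 + 691 + 538 = 4290
Total weight = 350 + 751 + 760 + 681 + 762 + 788 + 841 + 699 + 691 + 538 = 6861
Weighted proportion = 4290 / 6861 = 0.62527328 → 62.527328%

63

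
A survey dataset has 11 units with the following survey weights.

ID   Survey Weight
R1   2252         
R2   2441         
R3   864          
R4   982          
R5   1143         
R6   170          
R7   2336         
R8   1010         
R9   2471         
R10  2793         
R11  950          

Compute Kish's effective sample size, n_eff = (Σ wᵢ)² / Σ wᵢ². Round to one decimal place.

8.6

Σ wᵢ = 2252 + 2441 + 864 + 982 + 1143 + 170 + 2336 + 1010 + 2471 + 2793 + 950 = 17412
Σ wᵢ² = 35362340
n_eff = 17412² / 35362340 = 303177744 / 35362340 = 8.5734639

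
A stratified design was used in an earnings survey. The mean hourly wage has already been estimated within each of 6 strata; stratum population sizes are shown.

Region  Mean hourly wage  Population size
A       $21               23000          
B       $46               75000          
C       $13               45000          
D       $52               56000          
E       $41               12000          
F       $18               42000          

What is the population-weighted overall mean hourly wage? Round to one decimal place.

Σ Nₕ·x̄ₕ = 8678000
Σ Nₕ = 23000 + 75000 + 45000 + 56000 + 12000 + 42000 = 253000
Overall mean = 8678000 / 253000 = 34.300395

34.3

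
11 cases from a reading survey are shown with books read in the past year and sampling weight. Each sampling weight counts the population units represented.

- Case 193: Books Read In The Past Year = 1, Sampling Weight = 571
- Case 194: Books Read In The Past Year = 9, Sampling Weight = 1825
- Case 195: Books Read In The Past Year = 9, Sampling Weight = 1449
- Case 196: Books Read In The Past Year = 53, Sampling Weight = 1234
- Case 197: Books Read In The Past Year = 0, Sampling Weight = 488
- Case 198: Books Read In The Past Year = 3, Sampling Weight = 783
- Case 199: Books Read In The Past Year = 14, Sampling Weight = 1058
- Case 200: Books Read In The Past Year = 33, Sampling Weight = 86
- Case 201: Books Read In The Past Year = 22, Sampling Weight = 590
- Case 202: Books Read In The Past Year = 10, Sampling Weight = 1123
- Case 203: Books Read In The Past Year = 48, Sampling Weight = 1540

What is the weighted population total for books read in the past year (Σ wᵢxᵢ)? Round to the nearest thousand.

Weighted total = 1×571 + 9×1825 + 9×1449 + 53×1234 + 0×488 + 3×783 + 14×1058 + 33×86 + 22×590 + 10×1123 + 48×1540
  = 571 + 16425 + 13041 + 65402 + 0 + 2349 + 14812 + 2838 + 12980 + 11230 + 73920 = 213568

214000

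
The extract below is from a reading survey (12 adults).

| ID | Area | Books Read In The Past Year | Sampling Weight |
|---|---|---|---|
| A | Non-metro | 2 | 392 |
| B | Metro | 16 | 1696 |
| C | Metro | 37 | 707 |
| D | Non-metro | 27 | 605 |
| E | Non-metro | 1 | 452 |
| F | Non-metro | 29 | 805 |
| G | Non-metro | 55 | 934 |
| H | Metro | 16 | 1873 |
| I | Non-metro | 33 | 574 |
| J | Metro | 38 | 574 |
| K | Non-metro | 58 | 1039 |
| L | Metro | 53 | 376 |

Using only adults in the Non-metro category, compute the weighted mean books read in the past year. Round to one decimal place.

Non-metro rows: A, D, E, F, G, I, K
Weighted sum = 2×392 + 27×605 + 1×452 + 29×805 + 55×934 + 33×574 + 58×1039
  = 784 + 16335 + 452 + 23345 + 51370 + 18942 + 60262 = 171490
Sum of weights = 392 + 605 + 452 + 805 + 934 + 574 + 1039 = 4801
Weighted mean = 171490 / 4801 = 35.719642

35.7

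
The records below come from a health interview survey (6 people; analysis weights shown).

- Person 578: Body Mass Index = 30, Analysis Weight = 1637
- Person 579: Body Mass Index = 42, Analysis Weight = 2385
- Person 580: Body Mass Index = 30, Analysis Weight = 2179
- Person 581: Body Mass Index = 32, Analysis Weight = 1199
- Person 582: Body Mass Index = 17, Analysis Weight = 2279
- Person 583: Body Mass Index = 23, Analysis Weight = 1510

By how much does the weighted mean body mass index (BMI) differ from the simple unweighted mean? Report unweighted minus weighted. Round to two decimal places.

-0.18

Unweighted sum = 30 + 42 + 30 + 32 + 17 + 23 = 174
Unweighted mean = 174 / 6 = 29
Weighted sum = 30×1637 + 42×2385 + 30×2179 + 32×1199 + 17×2279 + 23×1510
  = 49110 + 100170 + 65370 + 38368 + 38743 + 34730 = 326491
Sum of weights = 1637 + 2385 + 2179 + 1199 + 2279 + 1510 = 11189
Weighted mean = 326491 / 11189 = 29.179641
Difference (unweighted minus weighted) = -0.17964072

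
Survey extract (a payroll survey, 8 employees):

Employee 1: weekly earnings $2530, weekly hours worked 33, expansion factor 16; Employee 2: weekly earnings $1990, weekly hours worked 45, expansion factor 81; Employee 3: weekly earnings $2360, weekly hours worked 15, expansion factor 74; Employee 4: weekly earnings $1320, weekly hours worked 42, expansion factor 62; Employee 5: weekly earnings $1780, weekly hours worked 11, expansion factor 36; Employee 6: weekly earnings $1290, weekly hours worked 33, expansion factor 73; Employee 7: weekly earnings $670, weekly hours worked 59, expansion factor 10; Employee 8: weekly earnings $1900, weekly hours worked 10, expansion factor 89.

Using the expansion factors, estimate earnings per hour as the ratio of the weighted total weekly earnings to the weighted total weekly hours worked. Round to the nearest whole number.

65

Σ wᵢ·y = 2530×16 + 1990×81 + 2360×74 + 1320×62 + 1780×36 + 1290×73 + 670×10 + 1900×89
  = 792200
Σ wᵢ·x = 33×16 + 45×81 + 15×74 + 42×62 + 11×36 + 33×73 + 59×10 + 10×89
  = 12172
Ratio = 792200 / 12172 = 65.083799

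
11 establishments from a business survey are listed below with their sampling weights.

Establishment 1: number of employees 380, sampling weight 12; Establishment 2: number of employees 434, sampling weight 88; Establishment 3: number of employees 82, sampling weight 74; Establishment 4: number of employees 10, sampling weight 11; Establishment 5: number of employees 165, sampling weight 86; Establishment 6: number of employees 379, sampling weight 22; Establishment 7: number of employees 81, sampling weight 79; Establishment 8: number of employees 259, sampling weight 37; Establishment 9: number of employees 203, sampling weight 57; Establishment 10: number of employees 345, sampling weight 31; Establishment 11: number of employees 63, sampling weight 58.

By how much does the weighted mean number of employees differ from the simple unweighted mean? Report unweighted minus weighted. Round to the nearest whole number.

14

Unweighted sum = 380 + 434 + 82 + 10 + 165 + 379 + 81 + 259 + 203 + 345 + 63 = 2401
Unweighted mean = 2401 / 11 = 218.27273
Weighted sum = 380×12 + 434×88 + 82×74 + 10×11 + 165×86 + 379×22 + 81×79 + 259×37 + 203×57 + 345×31 + 63×58
  = 113360
Sum of weights = 12 + 88 + 74 + 11 + 86 + 22 + 79 + 37 + 57 + 31 + 58 = 555
Weighted mean = 113360 / 555 = 204.25225
Difference (unweighted minus weighted) = 14.020475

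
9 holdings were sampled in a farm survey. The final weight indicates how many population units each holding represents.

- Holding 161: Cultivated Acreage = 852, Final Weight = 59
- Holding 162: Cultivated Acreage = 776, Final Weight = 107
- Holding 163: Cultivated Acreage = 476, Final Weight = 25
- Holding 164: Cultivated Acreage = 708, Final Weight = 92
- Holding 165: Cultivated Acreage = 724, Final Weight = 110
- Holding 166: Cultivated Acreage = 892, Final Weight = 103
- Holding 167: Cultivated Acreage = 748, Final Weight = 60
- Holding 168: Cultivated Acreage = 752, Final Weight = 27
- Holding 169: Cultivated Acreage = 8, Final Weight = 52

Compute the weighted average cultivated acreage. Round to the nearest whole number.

Weighted sum = 852×59 + 776×107 + 476×25 + 708×92 + 724×110 + 892×103 + 748×60 + 752×27 + 8×52
  = 447452
Sum of weights = 635
Weighted mean = 447452 / 635 = 704.64882

705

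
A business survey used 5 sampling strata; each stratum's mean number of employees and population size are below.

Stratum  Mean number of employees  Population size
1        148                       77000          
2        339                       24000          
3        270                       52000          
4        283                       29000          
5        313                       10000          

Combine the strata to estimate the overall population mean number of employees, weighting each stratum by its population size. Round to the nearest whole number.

Σ Nₕ·x̄ₕ = 148×77000 + 339×24000 + 270×52000 + 283×29000 + 313×10000
  = 11396000 + 8136000 + 14040000 + 8207000 + 3130000 = 44909000
Σ Nₕ = 77000 + 24000 + 52000 + 29000 + 10000 = 192000
Overall mean = 44909000 / 192000 = 233.90104

234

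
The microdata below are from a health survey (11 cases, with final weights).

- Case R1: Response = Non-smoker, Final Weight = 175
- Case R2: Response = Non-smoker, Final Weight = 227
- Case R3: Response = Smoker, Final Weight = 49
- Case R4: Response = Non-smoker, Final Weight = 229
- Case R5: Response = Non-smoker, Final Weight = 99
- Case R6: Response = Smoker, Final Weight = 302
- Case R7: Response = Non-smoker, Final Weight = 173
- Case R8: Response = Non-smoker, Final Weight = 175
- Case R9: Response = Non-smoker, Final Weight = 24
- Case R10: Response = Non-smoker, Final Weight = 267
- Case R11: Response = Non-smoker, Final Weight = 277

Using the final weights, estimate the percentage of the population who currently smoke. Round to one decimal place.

Sum of weights for 'Smoker' = 49 + 302 = 351
Total weight = 175 + 227 + 49 + 229 + 99 + 302 + 173 + 175 + 24 + 267 + 277 = 1997
Weighted proportion = 351 / 1997 = 0.17576365 → 17.576365%

17.6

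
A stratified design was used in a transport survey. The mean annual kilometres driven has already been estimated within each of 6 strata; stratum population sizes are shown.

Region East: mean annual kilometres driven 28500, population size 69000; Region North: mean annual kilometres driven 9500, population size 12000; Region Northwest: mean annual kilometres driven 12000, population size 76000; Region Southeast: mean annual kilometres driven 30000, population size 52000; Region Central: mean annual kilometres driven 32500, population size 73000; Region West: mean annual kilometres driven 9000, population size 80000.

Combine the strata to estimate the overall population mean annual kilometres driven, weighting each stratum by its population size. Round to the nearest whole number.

Σ Nₕ·x̄ₕ = 7645000000
Σ Nₕ = 362000
Overall mean = 7645000000 / 362000 = 21118.785

21119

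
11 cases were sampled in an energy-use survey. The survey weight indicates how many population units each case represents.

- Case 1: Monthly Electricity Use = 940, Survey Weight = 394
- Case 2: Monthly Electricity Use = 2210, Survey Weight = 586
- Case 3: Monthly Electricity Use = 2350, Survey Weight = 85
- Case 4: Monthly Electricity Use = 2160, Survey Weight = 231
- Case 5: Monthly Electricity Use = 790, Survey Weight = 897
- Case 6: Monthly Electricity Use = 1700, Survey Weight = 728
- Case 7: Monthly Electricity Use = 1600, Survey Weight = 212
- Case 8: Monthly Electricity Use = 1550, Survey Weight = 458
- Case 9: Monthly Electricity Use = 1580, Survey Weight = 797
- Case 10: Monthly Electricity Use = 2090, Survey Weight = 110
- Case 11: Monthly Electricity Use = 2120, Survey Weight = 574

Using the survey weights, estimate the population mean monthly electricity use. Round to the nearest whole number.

Weighted sum = 940×394 + 2210×586 + 2350×85 + 2160×231 + 790×897 + 1700×728 + 1600×212 + 1550×458 + 1580×797 + 2090×110 + 2120×574
  = 370360 + 1295060 + 199750 + 498960 + 708630 + 1237600 + 339200 + 709900 + 1259260 + 229900 + 1216880 = 8065500
Sum of weights = 394 + 586 + 85 + 231 + 897 + 728 + 212 + 458 + 797 + 110 + 574 = 5072
Weighted mean = 8065500 / 5072 = 1590.2011

1590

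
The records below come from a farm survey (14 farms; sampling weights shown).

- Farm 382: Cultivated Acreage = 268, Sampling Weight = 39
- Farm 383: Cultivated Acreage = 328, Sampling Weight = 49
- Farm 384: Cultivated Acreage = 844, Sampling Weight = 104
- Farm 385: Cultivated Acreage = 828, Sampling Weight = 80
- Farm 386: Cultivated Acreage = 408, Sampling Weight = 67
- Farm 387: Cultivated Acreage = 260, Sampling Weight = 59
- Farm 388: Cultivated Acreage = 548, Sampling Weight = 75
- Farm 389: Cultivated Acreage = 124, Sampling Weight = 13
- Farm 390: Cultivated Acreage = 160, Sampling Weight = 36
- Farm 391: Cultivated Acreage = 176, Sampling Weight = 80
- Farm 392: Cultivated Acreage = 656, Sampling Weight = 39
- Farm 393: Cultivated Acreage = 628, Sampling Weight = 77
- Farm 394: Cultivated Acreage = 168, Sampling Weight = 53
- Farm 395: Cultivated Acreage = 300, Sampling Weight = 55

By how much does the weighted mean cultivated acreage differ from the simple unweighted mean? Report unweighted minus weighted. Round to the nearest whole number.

Unweighted sum = 5696
Unweighted mean = 5696 / 14 = 406.85714
Weighted sum = 385112
Sum of weights = 826
Weighted mean = 385112 / 826 = 466.23729
Difference (unweighted minus weighted) = -59.380145

-59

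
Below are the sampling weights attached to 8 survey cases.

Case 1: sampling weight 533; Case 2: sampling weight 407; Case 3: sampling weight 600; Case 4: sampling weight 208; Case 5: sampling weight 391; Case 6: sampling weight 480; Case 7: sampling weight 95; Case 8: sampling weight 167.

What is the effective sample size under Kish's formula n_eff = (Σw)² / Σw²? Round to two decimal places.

Σ wᵢ = 2881
Σ wᵢ² = 284089 + 165649 + 360000 + 43264 + 152881 + 230400 + 9025 + 27889 = 1273197
n_eff = 2881² / 1273197 = 8300161 / 1273197 = 6.519149

6.52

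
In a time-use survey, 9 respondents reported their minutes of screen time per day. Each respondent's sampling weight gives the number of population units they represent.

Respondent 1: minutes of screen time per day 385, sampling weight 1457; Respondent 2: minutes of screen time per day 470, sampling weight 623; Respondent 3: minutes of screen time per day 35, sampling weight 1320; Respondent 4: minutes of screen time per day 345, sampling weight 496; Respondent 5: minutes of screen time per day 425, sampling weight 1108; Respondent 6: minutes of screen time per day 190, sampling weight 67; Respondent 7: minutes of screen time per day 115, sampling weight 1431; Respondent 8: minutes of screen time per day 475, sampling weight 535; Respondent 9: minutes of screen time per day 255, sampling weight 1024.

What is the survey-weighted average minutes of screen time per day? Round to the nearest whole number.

Weighted sum = 385×1457 + 470×623 + 35×1320 + 345×496 + 425×1108 + 190×67 + 115×1431 + 475×535 + 255×1024
  = 2234515
Sum of weights = 1457 + 623 + 1320 + 496 + 1108 + 67 + 1431 + 535 + 1024 = 8061
Weighted mean = 2234515 / 8061 = 277.20072

277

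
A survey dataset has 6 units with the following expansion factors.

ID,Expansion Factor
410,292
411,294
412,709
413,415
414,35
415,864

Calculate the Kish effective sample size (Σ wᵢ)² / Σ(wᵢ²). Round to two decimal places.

Σ wᵢ = 2609
Σ wᵢ² = 85264 + 86436 + 502681 + 172225 + 1225 + 746496 = 1594327
n_eff = 2609² / 1594327 = 6806881 / 1594327 = 4.2694385

4.27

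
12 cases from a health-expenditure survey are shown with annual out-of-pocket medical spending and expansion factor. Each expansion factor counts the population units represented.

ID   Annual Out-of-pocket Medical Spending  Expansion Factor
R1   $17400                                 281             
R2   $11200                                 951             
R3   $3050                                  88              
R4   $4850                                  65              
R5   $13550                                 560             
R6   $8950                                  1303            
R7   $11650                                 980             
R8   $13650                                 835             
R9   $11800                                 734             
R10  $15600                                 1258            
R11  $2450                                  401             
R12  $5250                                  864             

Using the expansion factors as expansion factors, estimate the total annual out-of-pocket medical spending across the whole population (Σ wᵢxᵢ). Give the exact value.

Weighted total = 17400×281 + 11200×951 + 3050×88 + 4850×65 + 13550×560 + 8950×1303 + 11650×980 + 13650×835 + 11800×734 + 15600×1258 + 2450×401 + 5250×864
  = 4889400 + 10651200 + 268400 + 315250 + 7588000 + 11661850 + 11417000 + 11397750 + 8661200 + 19624800 + 982450 + 4536000 = 91993300

91993300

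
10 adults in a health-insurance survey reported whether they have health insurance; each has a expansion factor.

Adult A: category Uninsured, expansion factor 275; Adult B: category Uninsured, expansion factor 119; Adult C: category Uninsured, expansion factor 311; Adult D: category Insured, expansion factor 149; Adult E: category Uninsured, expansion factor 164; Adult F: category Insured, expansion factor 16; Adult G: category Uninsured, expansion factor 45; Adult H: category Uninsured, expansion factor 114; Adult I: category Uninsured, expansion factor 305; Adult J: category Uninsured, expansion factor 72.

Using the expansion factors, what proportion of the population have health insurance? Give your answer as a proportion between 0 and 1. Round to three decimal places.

Sum of weights for 'Insured' = 149 + 16 = 165
Total weight = 275 + 119 + 311 + 149 + 164 + 16 + 45 + 114 + 305 + 72 = 1570
Weighted proportion = 165 / 1570 = 0.10509554

0.105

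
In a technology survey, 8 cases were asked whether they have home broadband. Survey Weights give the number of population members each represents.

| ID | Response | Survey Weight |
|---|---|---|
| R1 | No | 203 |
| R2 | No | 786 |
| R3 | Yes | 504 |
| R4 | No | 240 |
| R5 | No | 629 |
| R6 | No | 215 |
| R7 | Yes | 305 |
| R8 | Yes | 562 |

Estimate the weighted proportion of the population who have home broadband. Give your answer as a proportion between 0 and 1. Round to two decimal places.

0.40

Sum of weights for 'Yes' = 504 + 305 + 562 = 1371
Total weight = 203 + 786 + 504 + 240 + 629 + 215 + 305 + 562 = 3444
Weighted proportion = 1371 / 3444 = 0.39808362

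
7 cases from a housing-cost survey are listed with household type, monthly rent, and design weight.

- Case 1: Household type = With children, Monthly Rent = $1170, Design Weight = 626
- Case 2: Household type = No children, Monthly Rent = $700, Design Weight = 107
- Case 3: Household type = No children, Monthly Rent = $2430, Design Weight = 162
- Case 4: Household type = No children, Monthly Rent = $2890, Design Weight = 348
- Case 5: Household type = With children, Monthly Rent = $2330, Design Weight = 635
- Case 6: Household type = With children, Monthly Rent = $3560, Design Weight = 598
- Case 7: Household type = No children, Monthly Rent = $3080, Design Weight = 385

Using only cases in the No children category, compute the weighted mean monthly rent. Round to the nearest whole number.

No children rows: 2, 3, 4, 7
Weighted sum = 700×107 + 2430×162 + 2890×348 + 3080×385
  = 74900 + 393660 + 1005720 + 1185800 = 2660080
Sum of weights = 107 + 162 + 348 + 385 = 1002
Weighted mean = 2660080 / 1002 = 2654.7705

2655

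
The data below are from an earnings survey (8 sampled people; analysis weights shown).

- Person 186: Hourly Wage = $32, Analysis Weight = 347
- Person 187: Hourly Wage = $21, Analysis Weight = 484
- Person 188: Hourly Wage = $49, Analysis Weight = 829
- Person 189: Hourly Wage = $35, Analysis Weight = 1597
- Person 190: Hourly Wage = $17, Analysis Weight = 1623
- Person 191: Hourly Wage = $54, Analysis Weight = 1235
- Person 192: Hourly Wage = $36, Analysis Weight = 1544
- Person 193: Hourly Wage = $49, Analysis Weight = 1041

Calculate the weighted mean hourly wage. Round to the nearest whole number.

Weighted sum = 32×347 + 21×484 + 49×829 + 35×1597 + 17×1623 + 54×1235 + 36×1544 + 49×1041
  = 318658
Sum of weights = 8700
Weighted mean = 318658 / 8700 = 36.627356

37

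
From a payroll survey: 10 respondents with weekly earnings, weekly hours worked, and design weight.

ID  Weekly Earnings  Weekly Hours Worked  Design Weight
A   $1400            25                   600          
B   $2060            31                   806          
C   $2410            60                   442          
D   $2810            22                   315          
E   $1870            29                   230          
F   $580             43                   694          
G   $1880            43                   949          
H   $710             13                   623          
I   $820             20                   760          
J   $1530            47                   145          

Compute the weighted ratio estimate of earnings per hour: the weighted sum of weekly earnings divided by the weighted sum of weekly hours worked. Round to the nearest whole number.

46

Σ wᵢ·y = 1400×600 + 2060×806 + 2410×442 + 2810×315 + 1870×230 + 580×694 + 1880×949 + 710×623 + 820×760 + 1530×145
  = 8354850
Σ wᵢ·x = 25×600 + 31×806 + 60×442 + 22×315 + 29×230 + 43×694 + 43×949 + 13×623 + 20×760 + 47×145
  = 15000 + 24986 + 26520 + 6930 + 6670 + 29842 + 40807 + 8099 + 15200 + 6815 = 180869
Ratio = 8354850 / 180869 = 46.192825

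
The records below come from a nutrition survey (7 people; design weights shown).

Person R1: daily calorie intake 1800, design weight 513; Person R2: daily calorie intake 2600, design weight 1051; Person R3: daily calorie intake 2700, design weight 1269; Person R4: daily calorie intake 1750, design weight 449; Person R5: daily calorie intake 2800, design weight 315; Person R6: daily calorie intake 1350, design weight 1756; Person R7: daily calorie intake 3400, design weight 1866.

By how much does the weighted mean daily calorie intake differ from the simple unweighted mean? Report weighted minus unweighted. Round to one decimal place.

Unweighted sum = 16400
Unweighted mean = 16400 / 7 = 2342.8571
Weighted sum = 1800×513 + 2600×1051 + 2700×1269 + 1750×449 + 2800×315 + 1350×1756 + 3400×1866
  = 923400 + 2732600 + 3426300 + 785750 + 882000 + 2370600 + 6344400 = 17465050
Sum of weights = 513 + 1051 + 1269 + 449 + 315 + 1756 + 1866 = 7219
Weighted mean = 17465050 / 7219 = 2419.3171
Difference (weighted minus unweighted) = 76.459937

76.5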